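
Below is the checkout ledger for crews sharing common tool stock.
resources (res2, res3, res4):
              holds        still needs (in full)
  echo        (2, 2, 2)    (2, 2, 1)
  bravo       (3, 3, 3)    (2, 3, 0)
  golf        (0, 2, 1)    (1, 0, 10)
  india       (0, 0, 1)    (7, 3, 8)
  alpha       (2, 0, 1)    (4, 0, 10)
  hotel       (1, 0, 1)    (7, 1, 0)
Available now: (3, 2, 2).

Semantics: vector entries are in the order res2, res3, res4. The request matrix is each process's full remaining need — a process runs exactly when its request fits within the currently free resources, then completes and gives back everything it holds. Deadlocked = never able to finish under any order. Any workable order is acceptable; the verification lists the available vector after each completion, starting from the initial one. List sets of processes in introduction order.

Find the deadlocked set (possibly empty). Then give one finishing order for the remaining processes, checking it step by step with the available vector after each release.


Deadlocked: golf and alpha.
Key observation: the wall is res4: completing echo, bravo, hotel, india brings the pool only to (9, 7, 9), and all the rest need more.
One completion order for the rest: echo, bravo, hotel, india. Verifying each step:
  pool = (3, 2, 2)
  echo needs (2, 2, 1) <= (3, 2, 2) -> finishes; pool += (2, 2, 2) = (5, 4, 4)
  bravo needs (2, 3, 0) <= (5, 4, 4) -> finishes; pool += (3, 3, 3) = (8, 7, 7)
  hotel needs (7, 1, 0) <= (8, 7, 7) -> finishes; pool += (1, 0, 1) = (9, 7, 8)
  india needs (7, 3, 8) <= (9, 7, 8) -> finishes; pool += (0, 0, 1) = (9, 7, 9)
The blocked processes can never fit:
  golf cannot run: need (1, 0, 10) vs free (9, 7, 9) (insufficient res4)
  alpha cannot run: need (4, 0, 10) vs free (9, 7, 9) (insufficient res4)


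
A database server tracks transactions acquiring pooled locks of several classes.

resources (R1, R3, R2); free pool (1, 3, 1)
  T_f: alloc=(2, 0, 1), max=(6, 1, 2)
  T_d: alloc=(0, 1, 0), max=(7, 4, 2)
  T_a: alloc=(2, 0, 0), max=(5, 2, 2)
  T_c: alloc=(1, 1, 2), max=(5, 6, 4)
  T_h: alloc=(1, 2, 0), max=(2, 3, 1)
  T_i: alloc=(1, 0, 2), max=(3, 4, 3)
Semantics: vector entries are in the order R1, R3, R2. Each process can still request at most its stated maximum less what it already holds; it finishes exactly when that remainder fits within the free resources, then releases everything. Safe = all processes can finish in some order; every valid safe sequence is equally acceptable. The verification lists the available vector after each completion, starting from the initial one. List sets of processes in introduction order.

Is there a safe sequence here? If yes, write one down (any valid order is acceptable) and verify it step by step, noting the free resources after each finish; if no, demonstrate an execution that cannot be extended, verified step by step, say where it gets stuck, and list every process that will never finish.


SAFE. One safe sequence: T_h, T_i, T_a, T_f, T_d, T_c.
Key observation: at T_h the run first touches a limit — (1, 1, 1) against (1, 3, 1), exact on a resource it actually requests.
Verifying each step:
  pool = (1, 3, 1)
  T_h needs (1, 1, 1) <= (1, 3, 1) -> finishes; pool += (1, 2, 0) = (2, 5, 1)
  T_i needs (2, 4, 1) <= (2, 5, 1) -> finishes; pool += (1, 0, 2) = (3, 5, 3)
  T_a needs (3, 2, 2) <= (3, 5, 3) -> finishes; pool += (2, 0, 0) = (5, 5, 3)
  T_f needs (4, 1, 1) <= (5, 5, 3) -> finishes; pool += (2, 0, 1) = (7, 5, 4)
  T_d needs (7, 3, 2) <= (7, 5, 4) -> finishes; pool += (0, 1, 0) = (7, 6, 4)
  T_c needs (4, 5, 2) <= (7, 6, 4) -> finishes; pool += (1, 1, 2) = (8, 7, 6)


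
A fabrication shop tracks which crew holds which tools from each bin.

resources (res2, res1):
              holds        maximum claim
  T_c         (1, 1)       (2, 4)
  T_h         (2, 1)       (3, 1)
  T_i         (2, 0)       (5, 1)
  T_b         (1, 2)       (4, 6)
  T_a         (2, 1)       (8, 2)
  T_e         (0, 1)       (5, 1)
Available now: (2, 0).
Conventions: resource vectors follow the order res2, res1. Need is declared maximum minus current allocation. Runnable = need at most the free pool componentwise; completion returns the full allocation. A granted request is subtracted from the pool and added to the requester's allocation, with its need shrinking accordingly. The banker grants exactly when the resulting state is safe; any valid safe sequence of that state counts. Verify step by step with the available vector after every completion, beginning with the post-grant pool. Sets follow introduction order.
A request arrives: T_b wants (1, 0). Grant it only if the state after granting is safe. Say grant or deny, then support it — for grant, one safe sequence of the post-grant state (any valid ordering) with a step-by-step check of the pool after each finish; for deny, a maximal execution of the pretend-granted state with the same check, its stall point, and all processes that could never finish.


DENY: after the grant no complete ordering would exist.
Key observation: after T_h, T_i, T_e the pool peaks at (5, 2), and each blocked process is short somewhere: T_c on res1; T_b on res1; T_a on res2.
After a pretend grant, a maximal execution: T_h, T_i, T_e — then nothing else fits. Verifying each step:
  pool = (1, 0)
  run T_h (needs (1, 0), free (1, 0)); after release of (2, 1) the pool is (3, 1)
  run T_i (needs (3, 1), free (3, 1)); after release of (2, 0) the pool is (5, 1)
  run T_e (needs (5, 0), free (5, 1)); after release of (0, 1) the pool is (5, 2)
  T_c cannot run: need (1, 3) vs free (5, 2) (insufficient res1)
  T_b cannot run: need (2, 4) vs free (5, 2) (insufficient res1)
  T_a cannot run: need (6, 1) vs free (5, 2) (insufficient res2)
Had the request been granted, T_c, T_b and T_a could never finish.


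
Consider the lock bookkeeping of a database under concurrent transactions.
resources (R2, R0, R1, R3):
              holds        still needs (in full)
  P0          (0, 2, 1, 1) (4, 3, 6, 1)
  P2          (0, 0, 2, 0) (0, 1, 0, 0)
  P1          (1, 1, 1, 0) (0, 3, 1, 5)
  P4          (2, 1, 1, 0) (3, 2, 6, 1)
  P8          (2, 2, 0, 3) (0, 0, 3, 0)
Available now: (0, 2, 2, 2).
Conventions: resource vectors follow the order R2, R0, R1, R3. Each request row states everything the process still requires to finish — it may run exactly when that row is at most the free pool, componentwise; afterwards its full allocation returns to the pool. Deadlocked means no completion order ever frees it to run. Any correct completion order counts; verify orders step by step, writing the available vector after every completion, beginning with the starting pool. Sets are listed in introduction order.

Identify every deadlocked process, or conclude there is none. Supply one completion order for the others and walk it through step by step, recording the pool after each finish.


Deadlocked: P0 and P4.
Key observation: the pool after P2, P8, P1 is (3, 5, 5, 5); every surviving request exceeds it in R1, so progress ends there.
A valid finishing order for the others: P2, P8, P1. Step-by-step check:
  pool = (0, 2, 2, 2)
  P2: need (0, 1, 0, 0) fits (0, 2, 2, 2); releases (0, 0, 2, 0), pool now (0, 2, 4, 2)
  P8: need (0, 0, 3, 0) fits (0, 2, 4, 2); releases (2, 2, 0, 3), pool now (2, 4, 4, 5)
  P1: need (0, 3, 1, 5) fits (2, 4, 4, 5); releases (1, 1, 1, 0), pool now (3, 5, 5, 5)
The stuck group stays short no matter what:
  blocked: P0 wants (4, 3, 6, 1), pool (3, 5, 5, 5) — not enough R2 and R1
  blocked: P4 wants (3, 2, 6, 1), pool (3, 5, 5, 5) — not enough R1


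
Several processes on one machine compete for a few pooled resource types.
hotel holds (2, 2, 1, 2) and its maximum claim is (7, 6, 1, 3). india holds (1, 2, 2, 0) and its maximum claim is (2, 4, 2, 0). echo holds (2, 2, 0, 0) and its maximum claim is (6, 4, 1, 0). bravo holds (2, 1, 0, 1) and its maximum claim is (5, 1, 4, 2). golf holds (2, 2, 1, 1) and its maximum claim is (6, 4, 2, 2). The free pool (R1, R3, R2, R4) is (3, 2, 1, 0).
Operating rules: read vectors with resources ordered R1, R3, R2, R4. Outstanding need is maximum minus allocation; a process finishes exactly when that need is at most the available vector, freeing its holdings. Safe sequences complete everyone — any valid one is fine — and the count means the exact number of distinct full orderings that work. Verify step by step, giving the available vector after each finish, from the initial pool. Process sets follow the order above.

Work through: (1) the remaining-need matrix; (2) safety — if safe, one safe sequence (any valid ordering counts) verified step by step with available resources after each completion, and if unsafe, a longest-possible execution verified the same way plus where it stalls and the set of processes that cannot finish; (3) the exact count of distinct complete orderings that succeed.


(1) Need matrix, components ordered R1, R3, R2, R4:
  hotel: (5, 4, 0, 1)
  india: (1, 2, 0, 0)
  echo: (4, 2, 1, 0)
  bravo: (3, 0, 4, 1)
  golf: (4, 2, 1, 1)
(2) UNSAFE.
Key observation: even finishing india, echo leaves just (6, 6, 3, 0) free — too little R4 for any of the remaining processes.
The run india, echo cannot be extended any further. Verifying each step:
  pool = (3, 2, 1, 0)
  run india (needs (1, 2, 0, 0), free (3, 2, 1, 0)); after release of (1, 2, 2, 0) the pool is (4, 4, 3, 0)
  run echo (needs (4, 2, 1, 0), free (4, 4, 3, 0)); after release of (2, 2, 0, 0) the pool is (6, 6, 3, 0)
  hotel still needs (5, 4, 0, 1) but only (6, 6, 3, 0) is free — short on R4
  bravo still needs (3, 0, 4, 1) but only (6, 6, 3, 0) is free — short on R2 and R4
  golf still needs (4, 2, 1, 1) but only (6, 6, 3, 0) is free — short on R4
Processes that can never finish: hotel, bravo and golf.
(3) The exact count: 0 of the possible complete orderings are safe sequences.


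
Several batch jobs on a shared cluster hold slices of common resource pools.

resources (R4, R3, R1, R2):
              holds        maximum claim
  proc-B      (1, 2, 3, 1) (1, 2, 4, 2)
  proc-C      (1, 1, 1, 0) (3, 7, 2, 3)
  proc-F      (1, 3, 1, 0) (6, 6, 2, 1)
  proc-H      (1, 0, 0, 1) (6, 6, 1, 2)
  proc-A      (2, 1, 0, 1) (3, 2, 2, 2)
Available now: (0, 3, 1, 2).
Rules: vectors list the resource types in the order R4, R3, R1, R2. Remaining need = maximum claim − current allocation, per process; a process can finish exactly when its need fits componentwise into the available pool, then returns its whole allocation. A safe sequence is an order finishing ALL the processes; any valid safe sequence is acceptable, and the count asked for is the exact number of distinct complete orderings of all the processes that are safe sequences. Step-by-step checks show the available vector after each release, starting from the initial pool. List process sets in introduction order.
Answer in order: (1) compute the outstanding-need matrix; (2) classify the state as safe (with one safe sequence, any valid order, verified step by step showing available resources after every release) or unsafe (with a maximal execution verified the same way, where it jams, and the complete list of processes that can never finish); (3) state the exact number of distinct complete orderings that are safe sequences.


(1) Need matrix, components ordered R4, R3, R1, R2:
  proc-B: (0, 0, 1, 1)
  proc-C: (2, 6, 1, 3)
  proc-F: (5, 3, 1, 1)
  proc-H: (5, 6, 1, 1)
  proc-A: (1, 1, 2, 1)
(2) The state is UNSAFE.
Key observation: the pool after proc-B, proc-A, proc-C is (4, 7, 5, 4); every surviving request exceeds it in R4, so progress ends there.
Going as far as possible: proc-B, proc-A, proc-C; after that, nothing fits. Verifying each step:
  pool = (0, 3, 1, 2)
  run proc-B (needs (0, 0, 1, 1), free (0, 3, 1, 2)); after release of (1, 2, 3, 1) the pool is (1, 5, 4, 3)
  run proc-A (needs (1, 1, 2, 1), free (1, 5, 4, 3)); after release of (2, 1, 0, 1) the pool is (3, 6, 4, 4)
  run proc-C (needs (2, 6, 1, 3), free (3, 6, 4, 4)); after release of (1, 1, 1, 0) the pool is (4, 7, 5, 4)
  proc-F cannot run: need (5, 3, 1, 1) vs free (4, 7, 5, 4) (insufficient R4)
  proc-H cannot run: need (5, 6, 1, 1) vs free (4, 7, 5, 4) (insufficient R4)
Never able to finish: proc-F and proc-H.
(3) Exactly 0 of the possible complete orderings are safe sequences.


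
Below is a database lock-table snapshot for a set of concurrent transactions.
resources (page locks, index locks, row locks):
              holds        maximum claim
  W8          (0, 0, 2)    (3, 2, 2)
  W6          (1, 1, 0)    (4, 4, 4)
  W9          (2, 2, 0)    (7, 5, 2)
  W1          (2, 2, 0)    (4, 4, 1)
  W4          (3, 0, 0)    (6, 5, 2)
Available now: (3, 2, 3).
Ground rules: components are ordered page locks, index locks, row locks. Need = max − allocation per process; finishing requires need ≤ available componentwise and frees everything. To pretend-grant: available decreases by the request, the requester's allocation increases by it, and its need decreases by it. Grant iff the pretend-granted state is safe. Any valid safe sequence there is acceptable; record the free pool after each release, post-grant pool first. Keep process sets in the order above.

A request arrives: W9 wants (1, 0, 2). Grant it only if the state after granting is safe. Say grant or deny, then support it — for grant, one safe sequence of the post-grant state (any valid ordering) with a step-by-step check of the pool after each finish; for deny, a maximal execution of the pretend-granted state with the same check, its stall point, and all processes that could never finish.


GRANT: granting preserves safety; a valid post-grant sequence is W1, W8, W9, W6, W4.
Key observation: (2, 2, 1) free after granting still covers W1 first, and each release covers the next.
Step-by-step check of the post-grant state:
  pool = (2, 2, 1)
  W1 needs (2, 2, 1) <= (2, 2, 1) -> finishes; pool += (2, 2, 0) = (4, 4, 1)
  W8 needs (3, 2, 0) <= (4, 4, 1) -> finishes; pool += (0, 0, 2) = (4, 4, 3)
  W9 needs (4, 3, 0) <= (4, 4, 3) -> finishes; pool += (3, 2, 2) = (7, 6, 5)
  W6 needs (3, 3, 4) <= (7, 6, 5) -> finishes; pool += (1, 1, 0) = (8, 7, 5)
  W4 needs (3, 5, 2) <= (8, 7, 5) -> finishes; pool += (3, 0, 0) = (11, 7, 5)


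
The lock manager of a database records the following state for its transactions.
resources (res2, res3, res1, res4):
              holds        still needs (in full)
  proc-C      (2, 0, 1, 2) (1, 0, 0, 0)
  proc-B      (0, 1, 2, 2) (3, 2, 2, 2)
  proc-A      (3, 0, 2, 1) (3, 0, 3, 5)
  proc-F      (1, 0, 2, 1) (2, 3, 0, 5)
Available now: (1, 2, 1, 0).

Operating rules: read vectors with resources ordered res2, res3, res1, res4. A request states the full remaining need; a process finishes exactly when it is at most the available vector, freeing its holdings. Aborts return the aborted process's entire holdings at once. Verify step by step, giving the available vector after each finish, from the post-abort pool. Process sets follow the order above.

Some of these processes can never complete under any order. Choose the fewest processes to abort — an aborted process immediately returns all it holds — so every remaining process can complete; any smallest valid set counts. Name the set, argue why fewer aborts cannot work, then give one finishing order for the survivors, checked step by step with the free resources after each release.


Minimum abort set: proc-A.
Key observation: proc-F was stuck for good until proc-A gave back (3, 0, 2, 1); in the order shown it finishes at step 3.
Why nothing smaller works: aborting no one leaves the state deadlocked as given.
One survivor order: proc-C, proc-B, proc-F. Step-by-step check (post-abort pool first):
  pool = (4, 2, 3, 1)
  proc-C: need (1, 0, 0, 0) fits (4, 2, 3, 1); releases (2, 0, 1, 2), pool now (6, 2, 4, 3)
  proc-B: need (3, 2, 2, 2) fits (6, 2, 4, 3); releases (0, 1, 2, 2), pool now (6, 3, 6, 5)
  proc-F: need (2, 3, 0, 5) fits (6, 3, 6, 5); releases (1, 0, 2, 1), pool now (7, 3, 8, 6)


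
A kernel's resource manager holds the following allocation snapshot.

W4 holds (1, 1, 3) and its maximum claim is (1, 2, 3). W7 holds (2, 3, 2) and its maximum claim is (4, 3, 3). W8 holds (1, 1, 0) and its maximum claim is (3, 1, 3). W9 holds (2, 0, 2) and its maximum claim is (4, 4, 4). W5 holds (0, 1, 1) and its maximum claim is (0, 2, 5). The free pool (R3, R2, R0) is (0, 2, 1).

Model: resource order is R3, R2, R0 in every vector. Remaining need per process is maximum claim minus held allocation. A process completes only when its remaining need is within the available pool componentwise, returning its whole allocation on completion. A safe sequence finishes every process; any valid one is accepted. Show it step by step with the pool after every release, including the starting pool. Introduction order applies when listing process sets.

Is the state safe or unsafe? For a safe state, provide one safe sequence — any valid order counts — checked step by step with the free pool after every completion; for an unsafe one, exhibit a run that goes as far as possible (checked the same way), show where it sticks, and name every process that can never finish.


The state is UNSAFE.
Key observation: R3 is the bottleneck — with W4, W5 done the pool holds (1, 4, 5), short of every remaining need.
Going as far as possible: W4, W5; after that, nothing fits. Walking it through:
  pool = (0, 2, 1)
  W4 needs (0, 1, 0) <= (0, 2, 1) -> finishes; pool += (1, 1, 3) = (1, 3, 4)
  W5 needs (0, 1, 4) <= (1, 3, 4) -> finishes; pool += (0, 1, 1) = (1, 4, 5)
  W7 still needs (2, 0, 1) but only (1, 4, 5) is free — short on R3
  W8 still needs (2, 0, 3) but only (1, 4, 5) is free — short on R3
  W9 still needs (2, 4, 2) but only (1, 4, 5) is free — short on R3
Permanently blocked: W7, W8 and W9.


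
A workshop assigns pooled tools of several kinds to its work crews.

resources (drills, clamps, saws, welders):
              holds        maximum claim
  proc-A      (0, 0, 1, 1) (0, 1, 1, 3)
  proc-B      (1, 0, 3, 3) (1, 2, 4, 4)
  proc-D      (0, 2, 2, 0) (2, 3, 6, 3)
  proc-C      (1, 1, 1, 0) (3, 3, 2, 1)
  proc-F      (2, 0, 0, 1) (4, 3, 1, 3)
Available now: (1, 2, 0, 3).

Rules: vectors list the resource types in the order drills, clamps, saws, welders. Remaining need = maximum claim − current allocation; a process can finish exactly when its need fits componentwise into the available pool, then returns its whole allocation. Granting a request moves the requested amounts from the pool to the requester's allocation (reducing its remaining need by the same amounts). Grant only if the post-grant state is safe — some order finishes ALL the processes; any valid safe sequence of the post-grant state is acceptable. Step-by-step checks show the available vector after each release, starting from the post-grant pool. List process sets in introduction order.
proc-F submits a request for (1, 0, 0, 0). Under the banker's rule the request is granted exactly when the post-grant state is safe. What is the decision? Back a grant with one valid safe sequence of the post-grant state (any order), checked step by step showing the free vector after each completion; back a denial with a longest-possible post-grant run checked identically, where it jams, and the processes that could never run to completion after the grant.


DENY: after the grant no complete ordering would exist.
Key observation: after proc-A, proc-B the pool peaks at (1, 2, 4, 7), and each blocked process is short somewhere: proc-D on drills; proc-C on drills; proc-F on clamps.
On the post-grant state, proc-A, proc-B is a maximal run — nothing extends it. Walking it through:
  pool = (0, 2, 0, 3)
  proc-A needs (0, 1, 0, 2) <= (0, 2, 0, 3) -> finishes; pool += (0, 0, 1, 1) = (0, 2, 1, 4)
  proc-B needs (0, 2, 1, 1) <= (0, 2, 1, 4) -> finishes; pool += (1, 0, 3, 3) = (1, 2, 4, 7)
  proc-D still needs (2, 1, 4, 3) but only (1, 2, 4, 7) is free — short on drills
  proc-C still needs (2, 2, 1, 1) but only (1, 2, 4, 7) is free — short on drills
  proc-F still needs (1, 3, 1, 2) but only (1, 2, 4, 7) is free — short on clamps
Post-grant, the permanently blocked set is proc-D, proc-C and proc-F.


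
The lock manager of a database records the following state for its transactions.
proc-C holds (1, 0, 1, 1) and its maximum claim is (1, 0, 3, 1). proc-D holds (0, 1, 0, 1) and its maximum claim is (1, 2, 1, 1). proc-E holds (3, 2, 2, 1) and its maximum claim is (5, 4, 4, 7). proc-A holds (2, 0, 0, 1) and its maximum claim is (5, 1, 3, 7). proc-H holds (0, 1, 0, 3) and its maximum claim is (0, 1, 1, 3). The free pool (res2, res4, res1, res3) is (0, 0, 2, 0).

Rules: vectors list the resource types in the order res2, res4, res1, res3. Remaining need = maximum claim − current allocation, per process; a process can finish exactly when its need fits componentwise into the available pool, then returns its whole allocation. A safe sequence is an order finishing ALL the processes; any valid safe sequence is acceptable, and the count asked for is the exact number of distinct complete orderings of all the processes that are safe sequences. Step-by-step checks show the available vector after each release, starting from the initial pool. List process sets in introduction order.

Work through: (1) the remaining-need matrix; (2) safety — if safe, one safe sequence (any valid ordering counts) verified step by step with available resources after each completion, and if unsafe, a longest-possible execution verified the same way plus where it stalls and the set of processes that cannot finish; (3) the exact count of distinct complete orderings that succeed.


(1) Need matrix, components ordered res2, res4, res1, res3:
  proc-C: (0, 0, 2, 0)
  proc-D: (1, 1, 1, 0)
  proc-E: (2, 2, 2, 6)
  proc-A: (3, 1, 3, 6)
  proc-H: (0, 0, 1, 0)
(2) UNSAFE.
Key observation: res2 is the bottleneck — with proc-H, proc-C, proc-D done the pool holds (1, 2, 3, 5), short of every remaining need.
The run proc-H, proc-C, proc-D cannot be extended any further. Step-by-step check:
  pool = (0, 0, 2, 0)
  proc-H needs (0, 0, 1, 0) <= (0, 0, 2, 0) -> finishes; pool += (0, 1, 0, 3) = (0, 1, 2, 3)
  proc-C needs (0, 0, 2, 0) <= (0, 1, 2, 3) -> finishes; pool += (1, 0, 1, 1) = (1, 1, 3, 4)
  proc-D needs (1, 1, 1, 0) <= (1, 1, 3, 4) -> finishes; pool += (0, 1, 0, 1) = (1, 2, 3, 5)
  proc-E cannot run: need (2, 2, 2, 6) vs free (1, 2, 3, 5) (insufficient res2 and res3)
  proc-A cannot run: need (3, 1, 3, 6) vs free (1, 2, 3, 5) (insufficient res2 and res3)
Processes that can never finish: proc-E and proc-A.
(3) Precisely 0 of the possible complete orderings are safe sequences.


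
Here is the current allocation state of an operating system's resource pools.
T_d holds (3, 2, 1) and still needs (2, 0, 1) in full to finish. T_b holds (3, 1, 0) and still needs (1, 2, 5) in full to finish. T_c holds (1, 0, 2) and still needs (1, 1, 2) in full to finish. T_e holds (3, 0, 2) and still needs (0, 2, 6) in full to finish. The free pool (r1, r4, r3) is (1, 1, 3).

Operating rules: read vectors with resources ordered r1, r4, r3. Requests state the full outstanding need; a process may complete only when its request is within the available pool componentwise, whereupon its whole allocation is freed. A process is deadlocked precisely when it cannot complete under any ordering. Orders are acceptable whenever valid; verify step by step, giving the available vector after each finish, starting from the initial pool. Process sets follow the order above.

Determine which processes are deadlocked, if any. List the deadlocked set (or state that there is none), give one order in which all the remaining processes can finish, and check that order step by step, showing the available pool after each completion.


No process is deadlocked.
Key observation: T_c fits the free pool immediately, and its release cascades until everyone finishes.
A valid finishing order for the others: T_c, T_d, T_e, T_b. Verifying each step:
  pool = (1, 1, 3)
  T_c needs (1, 1, 2) <= (1, 1, 3) -> finishes; pool += (1, 0, 2) = (2, 1, 5)
  T_d needs (2, 0, 1) <= (2, 1, 5) -> finishes; pool += (3, 2, 1) = (5, 3, 6)
  T_e needs (0, 2, 6) <= (5, 3, 6) -> finishes; pool += (3, 0, 2) = (8, 3, 8)
  T_b needs (1, 2, 5) <= (8, 3, 8) -> finishes; pool += (3, 1, 0) = (11, 4, 8)


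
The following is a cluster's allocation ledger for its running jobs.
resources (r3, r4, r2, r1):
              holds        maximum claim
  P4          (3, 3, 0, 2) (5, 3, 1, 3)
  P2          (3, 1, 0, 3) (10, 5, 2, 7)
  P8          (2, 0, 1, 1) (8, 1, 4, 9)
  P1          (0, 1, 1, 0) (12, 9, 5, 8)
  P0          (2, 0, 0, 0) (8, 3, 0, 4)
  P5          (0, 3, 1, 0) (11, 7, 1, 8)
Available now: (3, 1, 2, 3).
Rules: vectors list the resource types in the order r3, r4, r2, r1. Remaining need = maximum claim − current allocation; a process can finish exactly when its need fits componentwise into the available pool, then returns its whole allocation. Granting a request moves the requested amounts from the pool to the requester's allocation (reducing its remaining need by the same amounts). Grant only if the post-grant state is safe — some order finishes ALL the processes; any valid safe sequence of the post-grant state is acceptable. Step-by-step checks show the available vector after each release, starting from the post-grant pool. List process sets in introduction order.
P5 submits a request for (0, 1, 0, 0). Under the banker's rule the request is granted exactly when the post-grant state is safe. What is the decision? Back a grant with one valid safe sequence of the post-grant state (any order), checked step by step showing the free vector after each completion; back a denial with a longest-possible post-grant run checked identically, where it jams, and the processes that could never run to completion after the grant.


DENY. Granting would leave the state unsafe.
Key observation: after P4, P0 the pool peaks at (8, 3, 2, 5), and each blocked process is short somewhere: P2 on r4; P8 on r2, r1; P1 on r3, r4, r2, r1; P5 on r3, r1.
On the post-grant state, P4, P0 is a maximal run — nothing extends it. Step-by-step check:
  pool = (3, 0, 2, 3)
  P4: need (2, 0, 1, 1) fits (3, 0, 2, 3); releases (3, 3, 0, 2), pool now (6, 3, 2, 5)
  P0: need (6, 3, 0, 4) fits (6, 3, 2, 5); releases (2, 0, 0, 0), pool now (8, 3, 2, 5)
  P2 still needs (7, 4, 2, 4) but only (8, 3, 2, 5) is free — short on r4
  P8 still needs (6, 1, 3, 8) but only (8, 3, 2, 5) is free — short on r2 and r1
  P1 still needs (12, 8, 4, 8) but only (8, 3, 2, 5) is free — short on r3, r4, r2 and r1
  P5 still needs (11, 3, 0, 8) but only (8, 3, 2, 5) is free — short on r3 and r1
Post-grant, the permanently blocked set is P2, P8, P1 and P5.


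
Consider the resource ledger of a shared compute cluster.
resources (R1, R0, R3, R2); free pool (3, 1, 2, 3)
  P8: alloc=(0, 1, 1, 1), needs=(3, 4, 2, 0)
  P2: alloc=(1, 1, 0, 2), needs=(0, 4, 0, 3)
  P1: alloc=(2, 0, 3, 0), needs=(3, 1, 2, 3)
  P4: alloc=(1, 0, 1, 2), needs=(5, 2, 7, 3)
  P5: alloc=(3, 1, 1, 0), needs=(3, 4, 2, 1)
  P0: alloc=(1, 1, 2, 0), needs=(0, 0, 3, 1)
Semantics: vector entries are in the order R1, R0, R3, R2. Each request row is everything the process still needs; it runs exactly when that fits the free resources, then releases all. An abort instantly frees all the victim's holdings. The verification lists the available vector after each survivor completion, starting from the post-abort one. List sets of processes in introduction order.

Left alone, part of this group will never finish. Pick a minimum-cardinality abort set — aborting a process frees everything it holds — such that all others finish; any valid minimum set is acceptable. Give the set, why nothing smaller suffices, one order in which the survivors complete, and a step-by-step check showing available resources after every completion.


Abort P8 and P5.
Key observation: no ordering could ever have run P2 before the abort of P8 and P5; with (3, 2, 2, 1) back in the pool it fits at step 4.
Minimality, checking each single-abort alternative: P8 alone leaves P2 blocked (short on R0); P2 alone leaves P8 blocked (short on R0); P1 alone leaves P8 blocked (short on R0); P4 alone leaves P8 blocked (short on R0); P5 alone leaves P8 blocked (short on R0); P0 alone leaves P8 blocked (short on R0).
Survivors finish in the order: P1, P4, P0, P2. Check, step by step (pool after the aborts first):
  pool = (6, 3, 4, 4)
  run P1 (needs (3, 1, 2, 3), free (6, 3, 4, 4)); after release of (2, 0, 3, 0) the pool is (8, 3, 7, 4)
  run P4 (needs (5, 2, 7, 3), free (8, 3, 7, 4)); after release of (1, 0, 1, 2) the pool is (9, 3, 8, 6)
  run P0 (needs (0, 0, 3, 1), free (9, 3, 8, 6)); after release of (1, 1, 2, 0) the pool is (10, 4, 10, 6)
  run P2 (needs (0, 4, 0, 3), free (10, 4, 10, 6)); after release of (1, 1, 0, 2) the pool is (11, 5, 10, 8)


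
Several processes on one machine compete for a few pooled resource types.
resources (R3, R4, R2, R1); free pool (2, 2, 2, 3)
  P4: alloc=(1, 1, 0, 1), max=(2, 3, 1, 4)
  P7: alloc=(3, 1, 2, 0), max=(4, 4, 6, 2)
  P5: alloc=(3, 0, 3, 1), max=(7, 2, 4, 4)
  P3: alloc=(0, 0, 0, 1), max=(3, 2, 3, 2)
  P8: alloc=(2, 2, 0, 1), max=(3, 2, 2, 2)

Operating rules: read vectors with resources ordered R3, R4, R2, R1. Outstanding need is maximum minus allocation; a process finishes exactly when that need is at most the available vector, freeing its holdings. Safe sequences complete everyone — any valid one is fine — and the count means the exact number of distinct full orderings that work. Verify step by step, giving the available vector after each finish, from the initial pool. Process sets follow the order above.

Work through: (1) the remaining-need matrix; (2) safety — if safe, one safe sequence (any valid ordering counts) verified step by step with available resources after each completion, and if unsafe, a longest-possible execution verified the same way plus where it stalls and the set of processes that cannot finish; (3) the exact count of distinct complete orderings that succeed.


(1) Need matrix, components ordered R3, R4, R2, R1:
  P4: (1, 2, 1, 3)
  P7: (1, 3, 4, 2)
  P5: (4, 2, 1, 3)
  P3: (3, 2, 3, 1)
  P8: (1, 0, 2, 1)
(2) SAFE, for example via the order P8, P5, P7, P3, P4.
Key observation: P8 is the earliest step where a requested resource binds exactly: need (1, 0, 2, 1), pool (2, 2, 2, 3) at its turn.
Walking it through:
  pool = (2, 2, 2, 3)
  run P8 (needs (1, 0, 2, 1), free (2, 2, 2, 3)); after release of (2, 2, 0, 1) the pool is (4, 4, 2, 4)
  run P5 (needs (4, 2, 1, 3), free (4, 4, 2, 4)); after release of (3, 0, 3, 1) the pool is (7, 4, 5, 5)
  run P7 (needs (1, 3, 4, 2), free (7, 4, 5, 5)); after release of (3, 1, 2, 0) the pool is (10, 5, 7, 5)
  run P3 (needs (3, 2, 3, 1), free (10, 5, 7, 5)); after release of (0, 0, 0, 1) the pool is (10, 5, 7, 6)
  run P4 (needs (1, 2, 1, 3), free (10, 5, 7, 6)); after release of (1, 1, 0, 1) the pool is (11, 6, 7, 7)
(3) Exactly 10 of the possible complete orderings are safe sequences.


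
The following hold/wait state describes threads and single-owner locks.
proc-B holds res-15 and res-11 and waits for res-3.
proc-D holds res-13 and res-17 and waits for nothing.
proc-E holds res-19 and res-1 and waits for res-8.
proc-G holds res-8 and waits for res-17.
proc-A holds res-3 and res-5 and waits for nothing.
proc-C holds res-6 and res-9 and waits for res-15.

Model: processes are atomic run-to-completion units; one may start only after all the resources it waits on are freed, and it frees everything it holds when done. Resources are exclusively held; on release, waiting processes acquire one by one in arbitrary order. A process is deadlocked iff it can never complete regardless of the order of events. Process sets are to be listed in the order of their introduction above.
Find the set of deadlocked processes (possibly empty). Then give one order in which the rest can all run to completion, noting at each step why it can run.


The deadlocked set is empty.
Key observation: every chain of waits terminates; starting from the processes that wait on nothing, all the rest unlock in turn.
A valid finishing order for the others: proc-D, proc-G, proc-A, proc-E, proc-B, proc-C.
Verifying each step:
  run proc-D (it waits on nothing); releases res-13 and res-17
  proc-G: everything it awaited (res-17) is free; runs, freeing res-8
  run proc-A (it waits on nothing); releases res-3 and res-5
  proc-E: everything it awaited (res-8) is free; runs, freeing res-19 and res-1
  proc-B: everything it awaited (res-3) is free; runs, freeing res-15 and res-11
  proc-C: everything it awaited (res-15) is free; runs, freeing res-6 and res-9


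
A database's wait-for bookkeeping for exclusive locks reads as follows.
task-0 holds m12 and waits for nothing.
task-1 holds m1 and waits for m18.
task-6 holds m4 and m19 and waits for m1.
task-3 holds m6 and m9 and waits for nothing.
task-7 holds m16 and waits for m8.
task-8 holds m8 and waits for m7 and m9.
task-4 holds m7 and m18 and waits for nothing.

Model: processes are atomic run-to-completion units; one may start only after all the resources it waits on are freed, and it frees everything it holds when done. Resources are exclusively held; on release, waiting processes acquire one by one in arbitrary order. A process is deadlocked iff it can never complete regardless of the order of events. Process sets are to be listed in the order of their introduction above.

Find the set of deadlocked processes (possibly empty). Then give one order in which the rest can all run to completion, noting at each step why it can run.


Nothing here is deadlocked.
Key observation: every chain of waits terminates; starting from the processes that wait on nothing, all the rest unlock in turn.
One completion order for the rest: task-4, task-3, task-0, task-1, task-6, task-8, task-7.
Check, step by step:
  run task-4 (it waits on nothing); releases m7 and m18
  run task-3 (it waits on nothing); releases m6 and m9
  run task-0 (it waits on nothing); releases m12
  run task-1 (all its waits — m18 — are resolved); releases m1
  run task-6 (all its waits — m1 — are resolved); releases m4 and m19
  run task-8 (all its waits — m7 and m9 — are resolved); releases m8
  run task-7 (all its waits — m8 — are resolved); releases m16


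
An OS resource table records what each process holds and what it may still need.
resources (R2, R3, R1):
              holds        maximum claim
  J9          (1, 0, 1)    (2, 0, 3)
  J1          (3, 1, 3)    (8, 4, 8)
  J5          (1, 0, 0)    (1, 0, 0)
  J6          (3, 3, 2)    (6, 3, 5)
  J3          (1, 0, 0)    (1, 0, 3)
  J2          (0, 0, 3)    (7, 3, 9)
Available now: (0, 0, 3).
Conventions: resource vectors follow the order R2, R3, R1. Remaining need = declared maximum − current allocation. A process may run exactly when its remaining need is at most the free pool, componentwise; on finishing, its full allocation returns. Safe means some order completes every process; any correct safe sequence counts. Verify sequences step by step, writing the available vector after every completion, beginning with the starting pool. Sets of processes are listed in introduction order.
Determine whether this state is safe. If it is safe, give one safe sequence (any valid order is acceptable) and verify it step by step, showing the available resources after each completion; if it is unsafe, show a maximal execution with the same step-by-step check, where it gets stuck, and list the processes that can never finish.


SAFE — a valid safe sequence is J5, J9, J3, J6, J1, J2.
Key observation: the order's first zero-slack moment is J9 ((1, 0, 2) needed, (1, 0, 3) free — a requested resource with nothing to spare).
Walking it through:
  pool = (0, 0, 3)
  J5 needs (0, 0, 0) <= (0, 0, 3) -> finishes; pool += (1, 0, 0) = (1, 0, 3)
  J9 needs (1, 0, 2) <= (1, 0, 3) -> finishes; pool += (1, 0, 1) = (2, 0, 4)
  J3 needs (0, 0, 3) <= (2, 0, 4) -> finishes; pool += (1, 0, 0) = (3, 0, 4)
  J6 needs (3, 0, 3) <= (3, 0, 4) -> finishes; pool += (3, 3, 2) = (6, 3, 6)
  J1 needs (5, 3, 5) <= (6, 3, 6) -> finishes; pool += (3, 1, 3) = (9, 4, 9)
  J2 needs (7, 3, 6) <= (9, 4, 9) -> finishes; pool += (0, 0, 3) = (9, 4, 12)


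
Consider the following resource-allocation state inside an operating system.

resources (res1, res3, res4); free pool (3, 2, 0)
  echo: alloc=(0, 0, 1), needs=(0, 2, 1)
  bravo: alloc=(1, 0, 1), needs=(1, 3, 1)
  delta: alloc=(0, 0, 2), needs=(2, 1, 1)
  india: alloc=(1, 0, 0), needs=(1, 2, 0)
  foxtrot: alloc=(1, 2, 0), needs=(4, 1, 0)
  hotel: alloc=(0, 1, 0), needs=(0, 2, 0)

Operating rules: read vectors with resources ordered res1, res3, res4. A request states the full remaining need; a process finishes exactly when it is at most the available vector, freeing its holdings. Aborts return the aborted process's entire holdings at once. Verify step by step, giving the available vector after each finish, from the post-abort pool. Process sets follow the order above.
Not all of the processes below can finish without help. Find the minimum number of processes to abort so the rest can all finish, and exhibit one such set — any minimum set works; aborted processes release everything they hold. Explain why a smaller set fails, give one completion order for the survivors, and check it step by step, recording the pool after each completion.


Minimum abort set: bravo.
Key observation: delta had no path to completion before; after the abort of bravo ((1, 0, 1) returned), step 2 is where it fits.
Minimality: the empty abort set fails — the state is deadlocked as it stands.
The survivors complete as foxtrot, delta, india, hotel, echo. Check, step by step (starting from the post-abort pool):
  pool = (4, 2, 1)
  foxtrot: need (4, 1, 0) fits (4, 2, 1); releases (1, 2, 0), pool now (5, 4, 1)
  delta: need (2, 1, 1) fits (5, 4, 1); releases (0, 0, 2), pool now (5, 4, 3)
  india: need (1, 2, 0) fits (5, 4, 3); releases (1, 0, 0), pool now (6, 4, 3)
  hotel: need (0, 2, 0) fits (6, 4, 3); releases (0, 1, 0), pool now (6, 5, 3)
  echo: need (0, 2, 1) fits (6, 5, 3); releases (0, 0, 1), pool now (6, 5, 4)


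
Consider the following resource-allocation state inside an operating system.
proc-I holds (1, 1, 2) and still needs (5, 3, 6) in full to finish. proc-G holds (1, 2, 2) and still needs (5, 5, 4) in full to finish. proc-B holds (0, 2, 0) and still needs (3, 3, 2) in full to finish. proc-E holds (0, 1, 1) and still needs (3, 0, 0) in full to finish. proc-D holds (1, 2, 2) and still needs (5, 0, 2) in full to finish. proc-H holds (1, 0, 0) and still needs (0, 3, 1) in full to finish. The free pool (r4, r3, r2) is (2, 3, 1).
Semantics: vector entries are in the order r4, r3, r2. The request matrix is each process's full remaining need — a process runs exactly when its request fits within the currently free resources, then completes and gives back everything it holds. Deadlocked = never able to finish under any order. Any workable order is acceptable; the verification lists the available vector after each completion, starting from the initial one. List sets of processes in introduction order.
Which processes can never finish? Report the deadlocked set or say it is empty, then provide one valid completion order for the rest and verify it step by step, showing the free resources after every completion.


Deadlocked set: proc-I, proc-G and proc-D.
Key observation: after proc-H, proc-E, proc-B complete, (3, 6, 2) is the best the pool ever gets, yet each leftover process wants more r4.
A valid finishing order for the others: proc-H, proc-E, proc-B. Step-by-step check:
  pool = (2, 3, 1)
  run proc-H (needs (0, 3, 1), free (2, 3, 1)); after release of (1, 0, 0) the pool is (3, 3, 1)
  run proc-E (needs (3, 0, 0), free (3, 3, 1)); after release of (0, 1, 1) the pool is (3, 4, 2)
  run proc-B (needs (3, 3, 2), free (3, 4, 2)); after release of (0, 2, 0) the pool is (3, 6, 2)
None of the blocked processes ever fits:
  proc-I cannot run: need (5, 3, 6) vs free (3, 6, 2) (insufficient r4 and r2)
  proc-G cannot run: need (5, 5, 4) vs free (3, 6, 2) (insufficient r4 and r2)
  proc-D cannot run: need (5, 0, 2) vs free (3, 6, 2) (insufficient r4)


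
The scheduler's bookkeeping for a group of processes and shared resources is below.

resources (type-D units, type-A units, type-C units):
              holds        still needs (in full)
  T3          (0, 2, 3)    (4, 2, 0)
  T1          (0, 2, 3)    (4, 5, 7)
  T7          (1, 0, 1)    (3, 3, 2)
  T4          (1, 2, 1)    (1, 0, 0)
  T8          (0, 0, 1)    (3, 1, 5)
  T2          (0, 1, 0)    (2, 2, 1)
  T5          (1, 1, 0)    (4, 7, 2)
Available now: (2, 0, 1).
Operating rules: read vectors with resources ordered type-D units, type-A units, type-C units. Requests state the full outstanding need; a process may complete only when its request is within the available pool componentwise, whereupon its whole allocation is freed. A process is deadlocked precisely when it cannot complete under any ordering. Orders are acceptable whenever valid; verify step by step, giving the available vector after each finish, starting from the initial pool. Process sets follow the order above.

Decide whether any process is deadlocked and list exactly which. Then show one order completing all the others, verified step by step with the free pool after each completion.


No process is deadlocked.
Key observation: T4 fits the free pool immediately, and its release cascades until everyone finishes.
One completion order for the rest: T4, T2, T7, T3, T8, T1, T5. Step-by-step check:
  pool = (2, 0, 1)
  run T4 (needs (1, 0, 0), free (2, 0, 1)); after release of (1, 2, 1) the pool is (3, 2, 2)
  run T2 (needs (2, 2, 1), free (3, 2, 2)); after release of (0, 1, 0) the pool is (3, 3, 2)
  run T7 (needs (3, 3, 2), free (3, 3, 2)); after release of (1, 0, 1) the pool is (4, 3, 3)
  run T3 (needs (4, 2, 0), free (4, 3, 3)); after release of (0, 2, 3) the pool is (4, 5, 6)
  run T8 (needs (3, 1, 5), free (4, 5, 6)); after release of (0, 0, 1) the pool is (4, 5, 7)
  run T1 (needs (4, 5, 7), free (4, 5, 7)); after release of (0, 2, 3) the pool is (4, 7, 10)
  run T5 (needs (4, 7, 2), free (4, 7, 10)); after release of (1, 1, 0) the pool is (5, 8, 10)
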